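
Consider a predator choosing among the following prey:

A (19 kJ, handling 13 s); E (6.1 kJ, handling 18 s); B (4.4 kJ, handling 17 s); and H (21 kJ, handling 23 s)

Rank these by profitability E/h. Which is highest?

In descending order of E/h:
A: 19/13 = 1.46 kJ/s
H: 21/23 = 0.913 kJ/s
E: 6.1/18 = 0.339 kJ/s
B: 4.4/17 = 0.259 kJ/s

A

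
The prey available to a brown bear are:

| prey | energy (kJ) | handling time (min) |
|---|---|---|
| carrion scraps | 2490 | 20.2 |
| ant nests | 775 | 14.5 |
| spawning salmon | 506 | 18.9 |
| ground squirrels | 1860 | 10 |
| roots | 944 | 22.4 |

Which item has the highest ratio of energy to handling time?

Profitability E/h (kJ/min): carrion scraps = 2490/20.2 = 123, ant nests = 775/14.5 = 53.4, spawning salmon = 506/18.9 = 26.8, ground squirrels = 1860/10 = 186, roots = 944/22.4 = 42.1.
Ranked: ground squirrels > carrion scraps > ant nests > roots > spawning salmon.

ground squirrels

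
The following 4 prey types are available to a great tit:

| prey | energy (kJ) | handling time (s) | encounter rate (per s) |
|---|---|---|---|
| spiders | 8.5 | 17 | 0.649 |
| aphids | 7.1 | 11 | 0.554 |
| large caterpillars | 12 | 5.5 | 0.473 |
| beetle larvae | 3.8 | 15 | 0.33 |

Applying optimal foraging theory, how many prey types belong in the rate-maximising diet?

E/h in descending order: large caterpillars 2.18, aphids 0.645, spiders 0.5, beetle larvae 0.253 kJ/s. The optimal diet is the largest prefix of this list for which every included type satisfies E_i/h_i > R on the types above it.
Rate on top 1: 1.576. aphids: 0.645 < 1.576 → exclude; stop.
Optimal diet: large caterpillars — 1 of 4 types.

1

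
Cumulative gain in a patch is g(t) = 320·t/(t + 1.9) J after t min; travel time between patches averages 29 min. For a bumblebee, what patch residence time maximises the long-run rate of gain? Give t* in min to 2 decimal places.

7.42 min

By the marginal value theorem, leave when the instantaneous gain rate g'(t) equals the habitat-wide average g(t)/(T + t).
g'(t) = 320·1.9/(t + 1.9)². Setting 320·1.9/(t+1.9)² = 320t/[(t+1.9)(29+t)] gives 1.9(29+t) = t(t+1.9), so t² = 1.9×29 = 55.1.
t* = √55.1 = 7.423 min.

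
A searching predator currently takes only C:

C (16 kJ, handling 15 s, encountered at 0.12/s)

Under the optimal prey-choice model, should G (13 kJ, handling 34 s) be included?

No

On C alone, R = ΣλE/(1+Σλh) = 1.92/2.8 = 0.6857 kJ/s.
G: E/h = 13/34 = 0.3824 kJ/s.
Since 0.3824 < R, time spent handling G is better spent searching.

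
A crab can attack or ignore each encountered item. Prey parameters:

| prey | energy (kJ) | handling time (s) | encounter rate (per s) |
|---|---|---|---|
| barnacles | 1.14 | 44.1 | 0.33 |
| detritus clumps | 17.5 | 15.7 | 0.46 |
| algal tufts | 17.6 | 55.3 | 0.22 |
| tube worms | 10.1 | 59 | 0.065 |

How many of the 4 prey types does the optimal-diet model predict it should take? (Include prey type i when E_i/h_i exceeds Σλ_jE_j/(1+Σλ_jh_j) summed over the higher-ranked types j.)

Profitabilities (E/h, kJ/s): detritus clumps 1.11, algal tufts 0.318, tube worms 0.171, barnacles 0.0259. Add prey in this order while the next type's profitability exceeds the intake rate on those already taken.
Rate on top 1: 0.9791. algal tufts: 0.318 < 0.9791 → exclude; stop.
Optimal diet: detritus clumps — 1 of 4 types.

1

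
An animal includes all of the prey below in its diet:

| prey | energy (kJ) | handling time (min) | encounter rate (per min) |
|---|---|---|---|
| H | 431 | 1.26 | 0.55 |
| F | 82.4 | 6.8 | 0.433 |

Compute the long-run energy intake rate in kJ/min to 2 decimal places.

58.81 kJ/min

R = Σλ_iE_i / (1 + Σλ_ih_i)
Numerator: 0.55×431 + 0.433×82.4 = 272.7
Denominator: 1 + 0.55×1.26 + 0.433×6.8 = 4.637
R = 272.7/4.637 = 58.81 kJ/min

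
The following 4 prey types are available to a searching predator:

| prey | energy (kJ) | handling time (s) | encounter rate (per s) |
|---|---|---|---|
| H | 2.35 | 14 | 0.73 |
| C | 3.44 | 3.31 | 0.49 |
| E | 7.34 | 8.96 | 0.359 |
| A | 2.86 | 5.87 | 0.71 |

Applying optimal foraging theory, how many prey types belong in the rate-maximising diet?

Profitabilities (E/h, kJ/s): C 1.04, E 0.819, A 0.487, H 0.168. Add prey in this order while the next type's profitability exceeds the intake rate on those already taken.
Rate on top 1: 0.6429. E: 0.819 > 0.6429 → include.
Rate on top 2: 0.74. A: 0.487 < 0.74 → exclude; stop.
Optimal diet: C, E — 2 of 4 types.

2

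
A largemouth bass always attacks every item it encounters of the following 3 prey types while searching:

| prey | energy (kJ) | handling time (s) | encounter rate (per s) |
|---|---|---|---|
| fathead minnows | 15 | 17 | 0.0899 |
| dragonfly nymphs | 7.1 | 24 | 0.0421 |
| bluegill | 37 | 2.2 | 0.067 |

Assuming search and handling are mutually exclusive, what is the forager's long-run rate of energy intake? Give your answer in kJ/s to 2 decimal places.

R = (0.0899×15 + 0.0421×7.1 + 0.067×37) / (1 + 0.0899×17 + 0.0421×24 + 0.067×2.2) = 4.126/3.686 = 1.119 kJ/s.

1.12 kJ/s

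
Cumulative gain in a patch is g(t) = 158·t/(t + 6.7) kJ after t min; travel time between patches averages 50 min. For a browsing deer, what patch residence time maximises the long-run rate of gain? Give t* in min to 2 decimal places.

18.30 min

Optimal t* satisfies g'(t*) = g(t*)/(T + t*).
g'(t) = 158·6.7/(t + 6.7)². Setting 158·6.7/(t+6.7)² = 158t/[(t+6.7)(50+t)] gives 6.7(50+t) = t(t+6.7), so t² = 6.7×50 = 335.
t* = √335 = 18.3 min.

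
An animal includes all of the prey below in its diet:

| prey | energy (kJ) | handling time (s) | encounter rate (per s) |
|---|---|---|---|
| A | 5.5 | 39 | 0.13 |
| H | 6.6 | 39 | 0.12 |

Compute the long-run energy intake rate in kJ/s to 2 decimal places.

Energy encountered per unit search time: 0.13×5.5 + 0.12×6.6 = 1.507 kJ/s.
Handling time per unit search time: 0.13×39 + 0.12×39 = 9.75.
Rate = 1.507/(1 + 9.75) = 0.1402 kJ/s.

0.14 kJ/s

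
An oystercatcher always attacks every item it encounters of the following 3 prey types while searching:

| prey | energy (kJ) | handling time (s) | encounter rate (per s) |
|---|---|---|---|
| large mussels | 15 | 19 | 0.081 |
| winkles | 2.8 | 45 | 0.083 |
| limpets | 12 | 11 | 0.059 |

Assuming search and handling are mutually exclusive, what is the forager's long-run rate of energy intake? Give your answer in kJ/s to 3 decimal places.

R = Σλ_iE_i / (1 + Σλ_ih_i)
Numerator: 0.081×15 + 0.083×2.8 + 0.059×12 = 2.155
Denominator: 1 + 0.081×19 + 0.083×45 + 0.059×11 = 6.923
R = 2.155/6.923 = 0.3113 kJ/s

0.311 kJ/s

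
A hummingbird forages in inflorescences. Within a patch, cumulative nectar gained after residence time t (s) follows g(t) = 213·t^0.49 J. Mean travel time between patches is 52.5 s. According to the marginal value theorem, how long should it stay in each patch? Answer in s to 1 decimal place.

Maximise g(t)/(T+t): set derivative to zero → g'(t)(T+t) = g(t).
g'(t) = 0.49·213·t^-0.51. Setting 0.49·213·t^-0.51 = 213·t^0.49/(52.5+t) gives 0.49(52.5+t) = t, so 0.51·t = 0.49×52.5.
t* = 0.49×52.5/0.51 = 50.44 s.

50.4 s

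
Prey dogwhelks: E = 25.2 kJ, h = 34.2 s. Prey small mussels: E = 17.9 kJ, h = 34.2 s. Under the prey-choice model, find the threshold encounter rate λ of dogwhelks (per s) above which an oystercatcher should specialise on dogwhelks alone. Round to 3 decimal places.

Drop small mussels once their profitability E₂/h₂ falls below the rate achievable on dogwhelks alone: E₂/h₂ = λE₁/(1 + λh₁).
Solve for λ: λE₁h₂ = E₂(1 + λh₁) → λ(E₁h₂ − E₂h₁) = E₂ → λ = E₂/(E₁h₂ − E₂h₁).
λ = 17.9/(25.2×34.2 − 17.9×34.2) = 17.9/249.7 = 0.0717 per s.

0.072 per s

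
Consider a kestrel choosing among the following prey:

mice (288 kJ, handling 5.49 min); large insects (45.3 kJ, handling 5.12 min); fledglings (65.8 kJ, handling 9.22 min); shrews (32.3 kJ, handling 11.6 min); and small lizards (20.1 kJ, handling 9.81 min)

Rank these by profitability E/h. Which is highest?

In descending order of E/h:
mice: 288/5.49 = 52.5 kJ/min
large insects: 45.3/5.12 = 8.85 kJ/min
fledglings: 65.8/9.22 = 7.14 kJ/min
shrews: 32.3/11.6 = 2.78 kJ/min
small lizards: 20.1/9.81 = 2.05 kJ/min

mice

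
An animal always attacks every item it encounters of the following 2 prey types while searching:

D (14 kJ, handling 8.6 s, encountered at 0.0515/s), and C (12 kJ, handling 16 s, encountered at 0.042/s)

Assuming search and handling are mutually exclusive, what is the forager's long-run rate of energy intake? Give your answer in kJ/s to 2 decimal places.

R = (0.0515×14 + 0.042×12) / (1 + 0.0515×8.6 + 0.042×16) = 1.225/2.115 = 0.5792 kJ/s.

0.58 kJ/s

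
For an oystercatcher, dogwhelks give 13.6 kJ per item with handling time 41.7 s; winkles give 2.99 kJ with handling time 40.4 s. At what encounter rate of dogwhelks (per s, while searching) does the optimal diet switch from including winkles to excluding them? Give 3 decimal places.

Drop winkles once their profitability E₂/h₂ falls below the rate achievable on dogwhelks alone: E₂/h₂ = λE₁/(1 + λh₁).
Solve for λ: λE₁h₂ = E₂(1 + λh₁) → λ(E₁h₂ − E₂h₁) = E₂ → λ = E₂/(E₁h₂ − E₂h₁).
λ = 2.99/(13.6×40.4 − 2.99×41.7) = 2.99/424.8 = 0.007039 per s.

0.007 per s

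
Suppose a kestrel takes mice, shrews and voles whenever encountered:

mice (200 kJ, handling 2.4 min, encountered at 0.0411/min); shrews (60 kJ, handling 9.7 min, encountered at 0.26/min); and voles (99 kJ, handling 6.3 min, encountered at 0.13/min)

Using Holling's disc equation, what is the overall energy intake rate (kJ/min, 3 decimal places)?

Energy encountered per unit search time: 0.0411×200 + 0.26×60 + 0.13×99 = 36.69 kJ/min.
Handling time per unit search time: 0.0411×2.4 + 0.26×9.7 + 0.13×6.3 = 3.44.
Rate = 36.69/(1 + 3.44) = 8.264 kJ/min.

8.264 kJ/min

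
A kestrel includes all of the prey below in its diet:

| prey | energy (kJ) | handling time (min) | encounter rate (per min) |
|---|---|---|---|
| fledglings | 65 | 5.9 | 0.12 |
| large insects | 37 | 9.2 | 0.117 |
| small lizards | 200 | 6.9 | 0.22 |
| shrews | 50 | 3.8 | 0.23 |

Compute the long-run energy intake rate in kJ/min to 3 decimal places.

R = (0.12×65 + 0.117×37 + 0.22×200 + 0.23×50) / (1 + 0.12×5.9 + 0.117×9.2 + 0.22×6.9 + 0.23×3.8) = 67.63/5.176 = 13.06 kJ/min.

13.065 kJ/min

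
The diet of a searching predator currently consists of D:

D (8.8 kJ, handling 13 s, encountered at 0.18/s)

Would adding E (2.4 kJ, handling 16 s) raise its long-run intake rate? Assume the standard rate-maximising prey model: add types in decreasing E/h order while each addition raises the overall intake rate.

On D alone, R = ΣλE/(1+Σλh) = 1.584/3.34 = 0.4743 kJ/s.
Profitability of E: 2.4/16 = 0.15 kJ/s.
0.15 < 0.4743, so adding E would lower the average — exclude it.

No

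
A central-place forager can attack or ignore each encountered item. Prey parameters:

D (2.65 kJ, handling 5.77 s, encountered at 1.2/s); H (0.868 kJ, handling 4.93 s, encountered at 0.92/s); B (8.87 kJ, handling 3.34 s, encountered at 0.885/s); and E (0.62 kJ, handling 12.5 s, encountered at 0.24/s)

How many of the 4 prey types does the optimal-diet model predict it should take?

1

E/h in descending order: B 2.66, D 0.459, H 0.176, E 0.0496 kJ/s. The optimal diet is the largest prefix of this list for which every included type satisfies E_i/h_i > R on the types above it.
Rate on top 1: 1.984. D: 0.459 < 1.984 → exclude; stop.
Optimal diet: B — 1 of 4 types.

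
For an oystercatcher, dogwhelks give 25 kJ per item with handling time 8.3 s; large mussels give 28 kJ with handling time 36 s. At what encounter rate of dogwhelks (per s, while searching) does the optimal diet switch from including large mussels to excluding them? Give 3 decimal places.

0.042 per s

The zero-one rule: include large mussels iff E₂/h₂ > λE₁/(1+λh₁). Equality gives the switch point.
λE₁h₂ = E₂ + λE₂h₁ ⇒ λ = E₂/(E₁h₂ − E₂h₁) = 28/(900 − 232.4) = 0.04194 per s.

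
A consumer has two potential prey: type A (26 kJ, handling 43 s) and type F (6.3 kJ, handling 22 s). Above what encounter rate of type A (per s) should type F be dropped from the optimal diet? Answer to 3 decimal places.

0.021 per s

Drop type F once their profitability E₂/h₂ falls below the rate achievable on type A alone: E₂/h₂ = λE₁/(1 + λh₁).
Solve for λ: λE₁h₂ = E₂(1 + λh₁) → λ(E₁h₂ − E₂h₁) = E₂ → λ = E₂/(E₁h₂ − E₂h₁).
λ = 6.3/(26×22 − 6.3×43) = 6.3/301.1 = 0.02092 per s.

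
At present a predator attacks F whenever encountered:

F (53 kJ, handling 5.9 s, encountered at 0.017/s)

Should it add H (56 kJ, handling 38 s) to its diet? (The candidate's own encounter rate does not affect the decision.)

Yes

On F alone, R = ΣλE/(1+Σλh) = 0.901/1.1 = 0.8189 kJ/s.
Profitability of H: 56/38 = 1.474 kJ/s.
1.474 > 0.8189, so adding H raises the average — include it.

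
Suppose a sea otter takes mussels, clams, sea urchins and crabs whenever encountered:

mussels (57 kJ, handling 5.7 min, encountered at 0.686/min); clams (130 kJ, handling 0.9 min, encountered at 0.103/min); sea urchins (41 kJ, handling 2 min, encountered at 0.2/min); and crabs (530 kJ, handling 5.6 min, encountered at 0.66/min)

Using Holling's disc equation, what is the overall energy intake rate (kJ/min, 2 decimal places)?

45.11 kJ/min

Energy encountered per unit search time: 0.686×57 + 0.103×130 + 0.2×41 + 0.66×530 = 410.5 kJ/min.
Handling time per unit search time: 0.686×5.7 + 0.103×0.9 + 0.2×2 + 0.66×5.6 = 8.099.
Rate = 410.5/(1 + 8.099) = 45.11 kJ/min.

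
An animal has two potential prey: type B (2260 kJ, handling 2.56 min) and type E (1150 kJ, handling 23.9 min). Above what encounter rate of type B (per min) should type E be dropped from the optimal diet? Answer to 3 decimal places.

Drop type E once their profitability E₂/h₂ falls below the rate achievable on type B alone: E₂/h₂ = λE₁/(1 + λh₁).
Solve for λ: λE₁h₂ = E₂(1 + λh₁) → λ(E₁h₂ − E₂h₁) = E₂ → λ = E₂/(E₁h₂ − E₂h₁).
λ = 1150/(2260×23.9 − 1150×2.56) = 1150/5.107e+04 = 0.02252 per min.

0.023 per min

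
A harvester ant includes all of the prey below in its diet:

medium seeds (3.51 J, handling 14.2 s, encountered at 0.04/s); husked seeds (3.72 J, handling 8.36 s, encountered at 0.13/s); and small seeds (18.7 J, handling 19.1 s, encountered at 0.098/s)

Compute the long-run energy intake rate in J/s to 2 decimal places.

R = Σλ_iE_i / (1 + Σλ_ih_i)
Numerator: 0.04×3.51 + 0.13×3.72 + 0.098×18.7 = 2.457
Denominator: 1 + 0.04×14.2 + 0.13×8.36 + 0.098×19.1 = 4.527
R = 2.457/4.527 = 0.5427 J/s

0.54 J/s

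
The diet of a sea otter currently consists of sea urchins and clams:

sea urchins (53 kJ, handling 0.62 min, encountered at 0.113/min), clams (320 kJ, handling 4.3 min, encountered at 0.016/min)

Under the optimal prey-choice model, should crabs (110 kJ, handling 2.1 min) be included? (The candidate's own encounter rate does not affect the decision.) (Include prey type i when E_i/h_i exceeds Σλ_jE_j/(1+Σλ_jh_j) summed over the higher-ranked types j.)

Current rate: (0.113×53 + 0.016×320)/(1 + 0.113×0.62 + 0.016×4.3) = 9.754 kJ/min.
Profitability of crabs: 110/2.1 = 52.38 kJ/min.
Since 52.38 > R, including crabs increases the long-run rate.

Yes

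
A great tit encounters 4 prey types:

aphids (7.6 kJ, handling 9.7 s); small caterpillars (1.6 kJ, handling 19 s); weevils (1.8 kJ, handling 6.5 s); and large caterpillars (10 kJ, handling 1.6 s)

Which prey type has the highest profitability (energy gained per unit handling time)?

Profitability E/h (kJ/s): aphids = 7.6/9.7 = 0.784, small caterpillars = 1.6/19 = 0.0842, weevils = 1.8/6.5 = 0.277, large caterpillars = 10/1.6 = 6.25.
Ranked: large caterpillars > aphids > weevils > small caterpillars.

large caterpillars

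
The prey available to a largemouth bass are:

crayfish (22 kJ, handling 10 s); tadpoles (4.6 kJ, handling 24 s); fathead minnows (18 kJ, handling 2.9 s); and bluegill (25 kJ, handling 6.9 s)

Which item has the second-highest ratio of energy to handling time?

bluegill

In descending order of E/h:
fathead minnows: 18/2.9 = 6.21 kJ/s
bluegill: 25/6.9 = 3.62 kJ/s
crayfish: 22/10 = 2.2 kJ/s
tadpoles: 4.6/24 = 0.192 kJ/s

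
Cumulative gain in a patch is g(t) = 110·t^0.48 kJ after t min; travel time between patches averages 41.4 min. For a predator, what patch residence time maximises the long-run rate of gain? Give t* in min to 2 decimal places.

38.22 min

By the marginal value theorem, leave when the instantaneous gain rate g'(t) equals the habitat-wide average g(t)/(T + t).
g'(t) = 0.48·110·t^-0.52. Setting 0.48·110·t^-0.52 = 110·t^0.48/(41.4+t) gives 0.48(41.4+t) = t, so 0.52·t = 0.48×41.4.
t* = 0.48×41.4/0.52 = 38.22 min.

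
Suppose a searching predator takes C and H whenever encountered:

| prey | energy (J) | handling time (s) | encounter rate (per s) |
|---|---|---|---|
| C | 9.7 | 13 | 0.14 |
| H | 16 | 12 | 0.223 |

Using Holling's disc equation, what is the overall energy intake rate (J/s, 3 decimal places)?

Energy encountered per unit search time: 0.14×9.7 + 0.223×16 = 4.926 J/s.
Handling time per unit search time: 0.14×13 + 0.223×12 = 4.496.
Rate = 4.926/(1 + 4.496) = 0.8963 J/s.

0.896 J/s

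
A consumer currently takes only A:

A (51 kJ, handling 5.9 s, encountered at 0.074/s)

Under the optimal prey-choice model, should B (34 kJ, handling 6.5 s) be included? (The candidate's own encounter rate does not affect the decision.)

On A alone, R = ΣλE/(1+Σλh) = 3.774/1.437 = 2.627 kJ/s.
B: E/h = 34/6.5 = 5.231 kJ/s.
Since 5.231 > R, including B increases the long-run rate.

Yes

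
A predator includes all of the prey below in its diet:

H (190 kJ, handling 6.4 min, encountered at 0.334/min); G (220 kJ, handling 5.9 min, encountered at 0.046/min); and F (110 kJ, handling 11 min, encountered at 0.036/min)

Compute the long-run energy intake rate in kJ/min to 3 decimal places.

20.378 kJ/min

R = (0.334×190 + 0.046×220 + 0.036×110) / (1 + 0.334×6.4 + 0.046×5.9 + 0.036×11) = 77.54/3.805 = 20.38 kJ/min.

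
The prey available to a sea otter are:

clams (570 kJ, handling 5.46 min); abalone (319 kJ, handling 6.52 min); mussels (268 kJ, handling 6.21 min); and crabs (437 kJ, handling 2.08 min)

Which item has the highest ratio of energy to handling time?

In descending order of E/h:
crabs: 437/2.08 = 210 kJ/min
clams: 570/5.46 = 104 kJ/min
abalone: 319/6.52 = 48.9 kJ/min
mussels: 268/6.21 = 43.2 kJ/min

crabs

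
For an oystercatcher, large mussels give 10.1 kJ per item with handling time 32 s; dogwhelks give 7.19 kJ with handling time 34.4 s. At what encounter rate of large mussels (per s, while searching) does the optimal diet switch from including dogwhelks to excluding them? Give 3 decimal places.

0.061 per s

The zero-one rule: include dogwhelks iff E₂/h₂ > λE₁/(1+λh₁). Equality gives the switch point.
λE₁h₂ = E₂ + λE₂h₁ ⇒ λ = E₂/(E₁h₂ − E₂h₁) = 7.19/(347.4 − 230.1) = 0.06126 per s.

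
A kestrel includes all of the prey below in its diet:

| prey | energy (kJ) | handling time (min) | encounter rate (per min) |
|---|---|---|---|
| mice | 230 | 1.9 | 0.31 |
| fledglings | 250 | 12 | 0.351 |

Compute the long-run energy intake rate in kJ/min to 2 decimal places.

Energy encountered per unit search time: 0.31×230 + 0.351×250 = 159.1 kJ/min.
Handling time per unit search time: 0.31×1.9 + 0.351×12 = 4.801.
Rate = 159.1/(1 + 4.801) = 27.42 kJ/min.

27.42 kJ/min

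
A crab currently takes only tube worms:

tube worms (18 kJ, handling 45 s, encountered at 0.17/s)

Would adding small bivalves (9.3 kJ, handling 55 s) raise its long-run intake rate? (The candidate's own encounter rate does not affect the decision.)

No

Current rate: (0.17×18)/(1 + 0.17×45) = 0.3538 kJ/s.
small bivalves: E/h = 9.3/55 = 0.1691 kJ/s.
0.1691 < 0.3538, so adding small bivalves would lower the average — exclude it.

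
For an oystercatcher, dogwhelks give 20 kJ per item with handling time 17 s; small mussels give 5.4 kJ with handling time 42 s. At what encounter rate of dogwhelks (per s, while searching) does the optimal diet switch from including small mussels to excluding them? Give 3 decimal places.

0.007 per s

The zero-one rule: include small mussels iff E₂/h₂ > λE₁/(1+λh₁). Equality gives the switch point.
λE₁h₂ = E₂ + λE₂h₁ ⇒ λ = E₂/(E₁h₂ − E₂h₁) = 5.4/(840 − 91.8) = 0.007217 per s.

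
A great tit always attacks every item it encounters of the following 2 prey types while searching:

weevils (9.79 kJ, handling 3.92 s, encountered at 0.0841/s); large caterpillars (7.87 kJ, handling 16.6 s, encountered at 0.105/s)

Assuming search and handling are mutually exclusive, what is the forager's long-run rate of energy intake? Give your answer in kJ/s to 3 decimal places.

R = (0.0841×9.79 + 0.105×7.87) / (1 + 0.0841×3.92 + 0.105×16.6) = 1.65/3.073 = 0.5369 kJ/s.

0.537 kJ/s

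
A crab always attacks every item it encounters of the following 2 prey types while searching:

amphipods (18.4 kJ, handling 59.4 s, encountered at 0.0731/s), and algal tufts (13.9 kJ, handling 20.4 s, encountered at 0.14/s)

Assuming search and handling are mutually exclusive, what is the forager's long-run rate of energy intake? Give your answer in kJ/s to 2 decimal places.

0.40 kJ/s

R = Σλ_iE_i / (1 + Σλ_ih_i)
Numerator: 0.0731×18.4 + 0.14×13.9 = 3.291
Denominator: 1 + 0.0731×59.4 + 0.14×20.4 = 8.198
R = 3.291/8.198 = 0.4014 kJ/s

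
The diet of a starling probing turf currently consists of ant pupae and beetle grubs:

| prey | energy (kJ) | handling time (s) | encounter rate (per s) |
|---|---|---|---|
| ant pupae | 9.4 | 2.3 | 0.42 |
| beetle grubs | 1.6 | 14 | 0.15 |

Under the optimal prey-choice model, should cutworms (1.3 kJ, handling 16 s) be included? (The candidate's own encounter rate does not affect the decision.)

No

On ant pupae and beetle grubs alone, R = ΣλE/(1+Σλh) = 4.188/4.066 = 1.03 kJ/s.
cutworms: E/h = 1.3/16 = 0.08125 kJ/s.
Since 0.08125 < R, time spent handling cutworms is better spent searching.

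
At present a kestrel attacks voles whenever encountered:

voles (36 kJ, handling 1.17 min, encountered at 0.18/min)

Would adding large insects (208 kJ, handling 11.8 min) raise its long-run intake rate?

Intake rate on the current diet: R = (0.18×36) / (1 + 0.18×1.17) = 6.48/1.211 = 5.353 kJ/min.
Profitability of large insects: 208/11.8 = 17.63 kJ/min.
Since 17.63 > R, including large insects increases the long-run rate.

Yes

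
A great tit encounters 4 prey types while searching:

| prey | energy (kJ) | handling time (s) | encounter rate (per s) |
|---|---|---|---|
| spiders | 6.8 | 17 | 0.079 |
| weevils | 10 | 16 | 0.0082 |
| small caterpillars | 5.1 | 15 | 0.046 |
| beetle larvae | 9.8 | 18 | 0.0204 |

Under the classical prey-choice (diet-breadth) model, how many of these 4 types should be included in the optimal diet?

E/h in descending order: weevils 0.625, beetle larvae 0.544, spiders 0.4, small caterpillars 0.34 kJ/s. The optimal diet is the largest prefix of this list for which every included type satisfies E_i/h_i > R on the types above it.
Rate on top 1: 0.07249. beetle larvae: 0.544 > 0.07249 → include.
Rate on top 2: 0.1881. spiders: 0.4 > 0.1881 → include.
Rate on top 3: 0.2883. small caterpillars: 0.34 > 0.2883 → include.
Optimal diet: weevils, beetle larvae, spiders, small caterpillars — 4 of 4 types.

4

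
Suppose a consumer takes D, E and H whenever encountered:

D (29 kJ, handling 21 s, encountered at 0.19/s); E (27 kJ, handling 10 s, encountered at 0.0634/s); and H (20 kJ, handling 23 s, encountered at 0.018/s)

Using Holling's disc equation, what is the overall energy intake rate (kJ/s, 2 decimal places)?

1.26 kJ/s

Energy encountered per unit search time: 0.19×29 + 0.0634×27 + 0.018×20 = 7.582 kJ/s.
Handling time per unit search time: 0.19×21 + 0.0634×10 + 0.018×23 = 5.038.
Rate = 7.582/(1 + 5.038) = 1.256 kJ/s.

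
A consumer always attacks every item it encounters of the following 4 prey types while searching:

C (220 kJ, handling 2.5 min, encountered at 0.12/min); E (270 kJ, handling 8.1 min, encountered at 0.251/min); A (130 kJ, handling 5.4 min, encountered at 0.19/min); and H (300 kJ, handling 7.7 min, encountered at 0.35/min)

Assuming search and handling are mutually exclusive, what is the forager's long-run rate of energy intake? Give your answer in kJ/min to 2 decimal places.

R = (0.12×220 + 0.251×270 + 0.19×130 + 0.35×300) / (1 + 0.12×2.5 + 0.251×8.1 + 0.19×5.4 + 0.35×7.7) = 223.9/7.054 = 31.74 kJ/min.

31.74 kJ/min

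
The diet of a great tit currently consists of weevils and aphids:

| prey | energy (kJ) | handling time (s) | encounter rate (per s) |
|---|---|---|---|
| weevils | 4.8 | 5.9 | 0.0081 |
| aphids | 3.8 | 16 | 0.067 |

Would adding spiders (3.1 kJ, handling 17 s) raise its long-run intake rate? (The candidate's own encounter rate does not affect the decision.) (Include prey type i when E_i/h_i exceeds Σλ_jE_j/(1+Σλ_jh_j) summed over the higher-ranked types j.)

Yes

On weevils and aphids alone, R = ΣλE/(1+Σλh) = 0.2935/2.12 = 0.1384 kJ/s.
spiders: E/h = 3.1/17 = 0.1824 kJ/s.
Since 0.1824 > R, including spiders increases the long-run rate.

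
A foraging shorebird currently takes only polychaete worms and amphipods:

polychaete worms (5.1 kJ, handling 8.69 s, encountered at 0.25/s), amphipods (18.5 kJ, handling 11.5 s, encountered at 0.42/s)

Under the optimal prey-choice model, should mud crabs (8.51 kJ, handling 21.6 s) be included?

No

Intake rate on the current diet: R = (0.25×5.1 + 0.42×18.5) / (1 + 0.25×8.69 + 0.42×11.5) = 9.045/8.002 = 1.13 kJ/s.
Profitability of mud crabs: 8.51/21.6 = 0.394 kJ/s.
Since 0.394 < R, time spent handling mud crabs is better spent searching.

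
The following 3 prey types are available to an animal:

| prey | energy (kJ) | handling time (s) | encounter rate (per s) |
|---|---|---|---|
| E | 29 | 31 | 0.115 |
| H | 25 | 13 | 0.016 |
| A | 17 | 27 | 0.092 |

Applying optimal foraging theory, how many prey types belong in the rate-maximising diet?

2

E/h in descending order: H 1.92, E 0.935, A 0.63 kJ/s. The optimal diet is the largest prefix of this list for which every included type satisfies E_i/h_i > R on the types above it.
Rate on top 1: 0.3311. E: 0.935 > 0.3311 → include.
Rate on top 2: 0.7825. A: 0.63 < 0.7825 → exclude; stop.
Optimal diet: H, E — 2 of 3 types.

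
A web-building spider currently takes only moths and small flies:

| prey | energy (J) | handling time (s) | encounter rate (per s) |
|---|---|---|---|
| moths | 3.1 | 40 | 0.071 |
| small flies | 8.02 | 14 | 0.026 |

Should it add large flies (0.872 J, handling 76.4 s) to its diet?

Intake rate on the current diet: R = (0.071×3.1 + 0.026×8.02) / (1 + 0.071×40 + 0.026×14) = 0.4286/4.204 = 0.102 J/s.
Profitability of large flies: 0.872/76.4 = 0.01141 J/s.
0.01141 < 0.102, so adding large flies would lower the average — exclude it.

No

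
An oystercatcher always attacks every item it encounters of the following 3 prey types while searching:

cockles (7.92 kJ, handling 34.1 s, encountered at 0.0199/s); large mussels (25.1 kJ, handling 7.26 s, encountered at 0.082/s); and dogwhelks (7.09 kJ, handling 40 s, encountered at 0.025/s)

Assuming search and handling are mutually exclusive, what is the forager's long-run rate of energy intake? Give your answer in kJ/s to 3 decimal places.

0.731 kJ/s

R = Σλ_iE_i / (1 + Σλ_ih_i)
Numerator: 0.0199×7.92 + 0.082×25.1 + 0.025×7.09 = 2.393
Denominator: 1 + 0.0199×34.1 + 0.082×7.26 + 0.025×40 = 3.274
R = 2.393/3.274 = 0.7309 kJ/s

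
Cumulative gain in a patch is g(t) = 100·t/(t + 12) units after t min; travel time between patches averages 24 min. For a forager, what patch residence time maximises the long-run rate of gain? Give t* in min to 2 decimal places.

By the marginal value theorem, leave when the instantaneous gain rate g'(t) equals the habitat-wide average g(t)/(T + t).
g'(t) = 100·12/(t + 12)². Setting 100·12/(t+12)² = 100t/[(t+12)(24+t)] gives 12(24+t) = t(t+12), so t² = 12×24 = 288.
t* = √288 = 16.97 min.

16.97 min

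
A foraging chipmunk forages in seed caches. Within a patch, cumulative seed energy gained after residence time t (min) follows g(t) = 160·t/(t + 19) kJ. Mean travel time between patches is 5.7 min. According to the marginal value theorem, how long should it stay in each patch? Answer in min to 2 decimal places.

By the marginal value theorem, leave when the instantaneous gain rate g'(t) equals the habitat-wide average g(t)/(T + t).
g'(t) = 160·19/(t + 19)². Setting 160·19/(t+19)² = 160t/[(t+19)(5.7+t)] gives 19(5.7+t) = t(t+19), so t² = 19×5.7 = 108.3.
t* = √108.3 = 10.41 min.

10.41 min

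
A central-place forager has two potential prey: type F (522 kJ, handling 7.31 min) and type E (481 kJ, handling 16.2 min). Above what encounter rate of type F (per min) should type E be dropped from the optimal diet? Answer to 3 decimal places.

At the threshold, the rate on type F alone equals the profitability of type E: λ·522/(1 + λ·7.31) = 481/16.2 = 29.69.
Rearranging, λ(522 − 29.69×7.31) = 29.69, so λ = 29.69/305 = 0.09736 per min.

0.097 per min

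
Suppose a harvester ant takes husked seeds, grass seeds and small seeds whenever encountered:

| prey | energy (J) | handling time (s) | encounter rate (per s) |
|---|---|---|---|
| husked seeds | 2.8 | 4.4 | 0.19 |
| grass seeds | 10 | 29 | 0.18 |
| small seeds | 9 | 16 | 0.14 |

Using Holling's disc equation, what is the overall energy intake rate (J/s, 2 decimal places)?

R = (0.19×2.8 + 0.18×10 + 0.14×9) / (1 + 0.19×4.4 + 0.18×29 + 0.14×16) = 3.592/9.296 = 0.3864 J/s.

0.39 J/s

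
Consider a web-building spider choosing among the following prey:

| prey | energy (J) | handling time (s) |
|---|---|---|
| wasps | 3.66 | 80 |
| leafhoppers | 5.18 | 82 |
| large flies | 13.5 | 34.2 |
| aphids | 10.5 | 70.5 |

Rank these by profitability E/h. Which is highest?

In descending order of E/h:
large flies: 13.5/34.2 = 0.395 J/s
aphids: 10.5/70.5 = 0.149 J/s
leafhoppers: 5.18/82 = 0.0632 J/s
wasps: 3.66/80 = 0.0457 J/s

large flies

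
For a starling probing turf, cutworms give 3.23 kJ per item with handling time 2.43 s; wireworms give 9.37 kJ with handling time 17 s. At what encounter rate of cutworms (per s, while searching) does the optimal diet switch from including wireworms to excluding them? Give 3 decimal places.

The zero-one rule: include wireworms iff E₂/h₂ > λE₁/(1+λh₁). Equality gives the switch point.
λE₁h₂ = E₂ + λE₂h₁ ⇒ λ = E₂/(E₁h₂ − E₂h₁) = 9.37/(54.91 − 22.77) = 0.2915 per s.

0.292 per s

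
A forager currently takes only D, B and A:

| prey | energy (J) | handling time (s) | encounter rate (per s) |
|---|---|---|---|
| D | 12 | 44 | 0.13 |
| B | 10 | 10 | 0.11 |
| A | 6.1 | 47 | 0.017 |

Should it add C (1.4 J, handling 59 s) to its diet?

No

On D, B and A alone, R = ΣλE/(1+Σλh) = 2.764/8.619 = 0.3207 J/s.
Profitability of C: 1.4/59 = 0.02373 J/s.
0.02373 < 0.3207, so adding C would lower the average — exclude it.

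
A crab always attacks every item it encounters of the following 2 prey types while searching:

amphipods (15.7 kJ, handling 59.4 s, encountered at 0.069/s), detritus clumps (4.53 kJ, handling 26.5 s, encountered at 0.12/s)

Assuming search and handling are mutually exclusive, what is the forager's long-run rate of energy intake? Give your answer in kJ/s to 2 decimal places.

0.20 kJ/s

R = (0.069×15.7 + 0.12×4.53) / (1 + 0.069×59.4 + 0.12×26.5) = 1.627/8.279 = 0.1965 kJ/s.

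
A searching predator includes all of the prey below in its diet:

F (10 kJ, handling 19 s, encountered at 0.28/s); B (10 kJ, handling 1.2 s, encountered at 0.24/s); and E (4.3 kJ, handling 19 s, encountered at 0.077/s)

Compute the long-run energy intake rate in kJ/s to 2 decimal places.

R = Σλ_iE_i / (1 + Σλ_ih_i)
Numerator: 0.28×10 + 0.24×10 + 0.077×4.3 = 5.531
Denominator: 1 + 0.28×19 + 0.24×1.2 + 0.077×19 = 8.071
R = 5.531/8.071 = 0.6853 kJ/s

0.69 kJ/s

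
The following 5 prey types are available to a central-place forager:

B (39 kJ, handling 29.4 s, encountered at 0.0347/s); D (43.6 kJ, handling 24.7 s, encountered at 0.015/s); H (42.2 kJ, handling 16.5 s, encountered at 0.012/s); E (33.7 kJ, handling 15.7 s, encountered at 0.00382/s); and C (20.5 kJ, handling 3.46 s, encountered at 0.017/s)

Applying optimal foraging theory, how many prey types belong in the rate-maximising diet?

5

Rank by E/h (kJ/s): C 5.92, H 2.56, E 2.15, D 1.77, B 1.33. Include each in turn until the next type's E/h falls below the running intake rate.
Rate on top 1: 0.3291. H: 2.56 > 0.3291 → include.
Rate on top 2: 0.6802. E: 2.15 > 0.6802 → include.
Rate on top 3: 0.747. D: 1.77 > 0.747 → include.
Rate on top 4: 0.9706. B: 1.33 > 0.9706 → include.
Optimal diet: C, H, E, D, B — 5 of 5 types.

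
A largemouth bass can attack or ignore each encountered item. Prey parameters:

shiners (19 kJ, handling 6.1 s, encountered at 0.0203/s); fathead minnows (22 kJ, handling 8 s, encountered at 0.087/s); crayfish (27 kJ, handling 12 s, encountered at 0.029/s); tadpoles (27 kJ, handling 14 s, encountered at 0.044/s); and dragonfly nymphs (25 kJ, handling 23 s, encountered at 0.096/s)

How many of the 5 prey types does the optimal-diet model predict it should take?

E/h in descending order: shiners 3.11, fathead minnows 2.75, crayfish 2.25, tadpoles 1.93, dragonfly nymphs 1.09 kJ/s. The optimal diet is the largest prefix of this list for which every included type satisfies E_i/h_i > R on the types above it.
Rate on top 1: 0.3432. fathead minnows: 2.75 > 0.3432 → include.
Rate on top 2: 1.264. crayfish: 2.25 > 1.264 → include.
Rate on top 3: 1.422. tadpoles: 1.93 > 1.422 → include.
Rate on top 4: 1.534. dragonfly nymphs: 1.09 < 1.534 → exclude; stop.
Optimal diet: shiners, fathead minnows, crayfish, tadpoles — 4 of 5 types.

4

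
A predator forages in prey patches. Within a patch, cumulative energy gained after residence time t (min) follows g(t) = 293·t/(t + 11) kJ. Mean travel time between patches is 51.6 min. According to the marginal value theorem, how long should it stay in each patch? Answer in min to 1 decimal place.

Optimal t* satisfies g'(t*) = g(t*)/(T + t*).
g'(t) = 293·11/(t + 11)². Setting 293·11/(t+11)² = 293t/[(t+11)(51.6+t)] gives 11(51.6+t) = t(t+11), so t² = 11×51.6 = 567.6.
t* = √567.6 = 23.82 min.

23.8 min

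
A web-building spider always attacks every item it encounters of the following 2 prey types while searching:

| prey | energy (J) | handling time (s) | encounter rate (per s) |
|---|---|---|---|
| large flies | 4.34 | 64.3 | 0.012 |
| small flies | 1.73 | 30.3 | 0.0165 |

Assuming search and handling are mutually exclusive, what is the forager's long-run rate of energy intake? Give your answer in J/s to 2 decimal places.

R = (0.012×4.34 + 0.0165×1.73) / (1 + 0.012×64.3 + 0.0165×30.3) = 0.08063/2.272 = 0.03549 J/s.

0.04 J/s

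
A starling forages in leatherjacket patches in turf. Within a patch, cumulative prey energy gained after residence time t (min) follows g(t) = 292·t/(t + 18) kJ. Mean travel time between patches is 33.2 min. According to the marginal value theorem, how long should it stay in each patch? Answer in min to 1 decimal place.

24.4 min

By the marginal value theorem, leave when the instantaneous gain rate g'(t) equals the habitat-wide average g(t)/(T + t).
g'(t) = 292·18/(t + 18)². Setting 292·18/(t+18)² = 292t/[(t+18)(33.2+t)] gives 18(33.2+t) = t(t+18), so t² = 18×33.2 = 597.6.
t* = √597.6 = 24.45 min.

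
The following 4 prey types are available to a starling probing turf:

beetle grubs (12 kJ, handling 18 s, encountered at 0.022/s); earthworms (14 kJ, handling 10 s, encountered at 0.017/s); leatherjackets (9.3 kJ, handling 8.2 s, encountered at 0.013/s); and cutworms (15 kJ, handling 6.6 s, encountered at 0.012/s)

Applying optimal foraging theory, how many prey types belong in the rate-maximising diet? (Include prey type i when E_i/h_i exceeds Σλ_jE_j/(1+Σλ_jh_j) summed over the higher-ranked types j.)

4

Rank by E/h (kJ/s): cutworms 2.27, earthworms 1.4, leatherjackets 1.13, beetle grubs 0.667. Include each in turn until the next type's E/h falls below the running intake rate.
Rate on top 1: 0.1668. earthworms: 1.4 > 0.1668 → include.
Rate on top 2: 0.3346. leatherjackets: 1.13 > 0.3346 → include.
Rate on top 3: 0.3975. beetle grubs: 0.667 > 0.3975 → include.
Optimal diet: cutworms, earthworms, leatherjackets, beetle grubs — 4 of 4 types.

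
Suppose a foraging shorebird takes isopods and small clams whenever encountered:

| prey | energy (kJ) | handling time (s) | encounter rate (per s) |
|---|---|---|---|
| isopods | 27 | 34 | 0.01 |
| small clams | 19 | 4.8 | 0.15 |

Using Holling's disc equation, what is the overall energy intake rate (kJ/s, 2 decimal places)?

1.51 kJ/s

R = (0.01×27 + 0.15×19) / (1 + 0.01×34 + 0.15×4.8) = 3.12/2.06 = 1.515 kJ/s.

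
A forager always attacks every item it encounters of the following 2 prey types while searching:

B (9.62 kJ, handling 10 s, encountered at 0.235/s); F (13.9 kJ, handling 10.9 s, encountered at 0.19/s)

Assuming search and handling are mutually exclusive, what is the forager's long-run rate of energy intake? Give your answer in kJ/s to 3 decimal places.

0.904 kJ/s

R = Σλ_iE_i / (1 + Σλ_ih_i)
Numerator: 0.235×9.62 + 0.19×13.9 = 4.902
Denominator: 1 + 0.235×10 + 0.19×10.9 = 5.421
R = 4.902/5.421 = 0.9042 kJ/s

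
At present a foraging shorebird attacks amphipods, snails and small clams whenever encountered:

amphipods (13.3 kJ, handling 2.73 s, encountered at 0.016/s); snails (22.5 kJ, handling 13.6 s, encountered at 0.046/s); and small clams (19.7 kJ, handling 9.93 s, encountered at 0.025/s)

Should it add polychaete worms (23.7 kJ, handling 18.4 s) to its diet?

Intake rate on the current diet: R = (0.016×13.3 + 0.046×22.5 + 0.025×19.7) / (1 + 0.016×2.73 + 0.046×13.6 + 0.025×9.93) = 1.74/1.918 = 0.9076 kJ/s.
polychaete worms: E/h = 23.7/18.4 = 1.288 kJ/s.
1.288 > 0.9076, so adding polychaete worms raises the average — include it.

Yes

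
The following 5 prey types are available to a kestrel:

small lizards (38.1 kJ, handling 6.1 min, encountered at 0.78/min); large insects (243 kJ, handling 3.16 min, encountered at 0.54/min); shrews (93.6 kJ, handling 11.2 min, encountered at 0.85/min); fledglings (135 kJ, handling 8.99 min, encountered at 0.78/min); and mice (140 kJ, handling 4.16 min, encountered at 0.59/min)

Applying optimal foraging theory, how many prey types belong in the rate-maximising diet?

1

Profitabilities (E/h, kJ/min): large insects 76.9, mice 33.7, fledglings 15, shrews 8.36, small lizards 6.25. Add prey in this order while the next type's profitability exceeds the intake rate on those already taken.
Rate on top 1: 48.49. mice: 33.7 < 48.49 → exclude; stop.
Optimal diet: large insects — 1 of 5 types.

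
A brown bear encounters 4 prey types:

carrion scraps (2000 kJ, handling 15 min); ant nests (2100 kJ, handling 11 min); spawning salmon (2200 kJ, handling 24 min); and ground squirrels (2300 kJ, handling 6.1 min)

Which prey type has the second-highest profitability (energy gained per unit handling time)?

Profitability E/h (kJ/min): carrion scraps = 2000/15 = 133, ant nests = 2100/11 = 191, spawning salmon = 2200/24 = 91.7, ground squirrels = 2300/6.1 = 377.
Ranked: ground squirrels > ant nests > carrion scraps > spawning salmon.

ant nests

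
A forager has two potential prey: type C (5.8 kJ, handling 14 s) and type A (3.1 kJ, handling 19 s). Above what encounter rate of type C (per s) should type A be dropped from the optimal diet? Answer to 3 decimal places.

Drop type A once their profitability E₂/h₂ falls below the rate achievable on type C alone: E₂/h₂ = λE₁/(1 + λh₁).
Solve for λ: λE₁h₂ = E₂(1 + λh₁) → λ(E₁h₂ − E₂h₁) = E₂ → λ = E₂/(E₁h₂ − E₂h₁).
λ = 3.1/(5.8×19 − 3.1×14) = 3.1/66.8 = 0.04641 per s.

0.046 per s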